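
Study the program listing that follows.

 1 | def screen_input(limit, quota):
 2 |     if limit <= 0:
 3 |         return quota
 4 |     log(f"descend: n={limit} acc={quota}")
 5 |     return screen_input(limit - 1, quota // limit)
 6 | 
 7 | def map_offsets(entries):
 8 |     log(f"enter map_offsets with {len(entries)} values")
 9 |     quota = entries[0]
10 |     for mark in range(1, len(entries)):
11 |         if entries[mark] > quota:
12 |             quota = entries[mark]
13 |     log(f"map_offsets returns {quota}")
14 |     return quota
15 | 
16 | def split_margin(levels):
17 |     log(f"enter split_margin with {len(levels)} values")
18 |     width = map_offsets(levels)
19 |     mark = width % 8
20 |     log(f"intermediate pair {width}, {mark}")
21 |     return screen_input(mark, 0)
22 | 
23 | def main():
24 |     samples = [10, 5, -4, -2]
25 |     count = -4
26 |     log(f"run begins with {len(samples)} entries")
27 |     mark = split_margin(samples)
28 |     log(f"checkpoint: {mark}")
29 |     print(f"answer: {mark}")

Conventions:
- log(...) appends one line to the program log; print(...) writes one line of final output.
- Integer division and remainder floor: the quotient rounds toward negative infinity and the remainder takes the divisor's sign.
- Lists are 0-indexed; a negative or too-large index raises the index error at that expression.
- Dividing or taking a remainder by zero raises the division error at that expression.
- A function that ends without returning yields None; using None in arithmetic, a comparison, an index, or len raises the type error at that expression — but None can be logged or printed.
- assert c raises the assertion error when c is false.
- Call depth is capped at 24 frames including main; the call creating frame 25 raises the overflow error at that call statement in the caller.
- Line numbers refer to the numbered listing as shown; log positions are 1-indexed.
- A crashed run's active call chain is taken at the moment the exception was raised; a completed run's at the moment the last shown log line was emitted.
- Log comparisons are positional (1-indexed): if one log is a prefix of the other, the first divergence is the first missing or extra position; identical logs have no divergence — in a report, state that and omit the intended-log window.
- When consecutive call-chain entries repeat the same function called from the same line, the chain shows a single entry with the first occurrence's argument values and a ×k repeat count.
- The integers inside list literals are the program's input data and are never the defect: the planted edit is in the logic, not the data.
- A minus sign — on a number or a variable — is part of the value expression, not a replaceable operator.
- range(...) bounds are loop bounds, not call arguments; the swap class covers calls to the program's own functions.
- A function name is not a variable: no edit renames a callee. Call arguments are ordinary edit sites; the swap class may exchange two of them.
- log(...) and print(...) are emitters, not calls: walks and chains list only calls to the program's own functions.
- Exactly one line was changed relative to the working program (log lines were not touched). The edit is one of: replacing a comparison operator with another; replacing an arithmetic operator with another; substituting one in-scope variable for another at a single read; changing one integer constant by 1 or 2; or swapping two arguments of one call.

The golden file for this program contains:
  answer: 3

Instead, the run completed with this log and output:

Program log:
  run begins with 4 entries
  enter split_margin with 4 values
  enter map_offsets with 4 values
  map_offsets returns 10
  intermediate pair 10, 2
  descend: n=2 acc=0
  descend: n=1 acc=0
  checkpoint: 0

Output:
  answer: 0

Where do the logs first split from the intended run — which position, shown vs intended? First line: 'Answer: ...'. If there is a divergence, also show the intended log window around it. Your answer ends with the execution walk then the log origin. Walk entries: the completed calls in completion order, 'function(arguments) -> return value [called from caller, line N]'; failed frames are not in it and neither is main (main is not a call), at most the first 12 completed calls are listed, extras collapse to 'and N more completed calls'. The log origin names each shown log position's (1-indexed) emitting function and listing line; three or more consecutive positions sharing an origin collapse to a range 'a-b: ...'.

Answer: position 7 — the shown line 'descend: n=1 acc=0' should read 'descend: n=1 acc=2'.
Intended log window:
  5: intermediate pair 10, 2
  6: descend: n=2 acc=0
  7: descend: n=1 acc=2
  8: checkpoint: 3
Execution walk:
  map_offsets([10, 5, -4, -2]) -> 10  [called from split_margin, line 18]
  screen_input(0, 0) -> 0  [called from screen_input, line 5]
  screen_input(1, 0) -> 0  [called from screen_input, line 5]
  screen_input(2, 0) -> 0  [called from split_margin, line 21]
  split_margin([10, 5, -4, -2]) -> 0  [called from main, line 27]
Log line origins:
  1: from main, line 26
  2: from split_margin, line 17
  3: from map_offsets, line 8
  4: from map_offsets, line 13
  5: from split_margin, line 20
  6: from screen_input, line 4
  7: from screen_input, line 4
  8: from main, line 28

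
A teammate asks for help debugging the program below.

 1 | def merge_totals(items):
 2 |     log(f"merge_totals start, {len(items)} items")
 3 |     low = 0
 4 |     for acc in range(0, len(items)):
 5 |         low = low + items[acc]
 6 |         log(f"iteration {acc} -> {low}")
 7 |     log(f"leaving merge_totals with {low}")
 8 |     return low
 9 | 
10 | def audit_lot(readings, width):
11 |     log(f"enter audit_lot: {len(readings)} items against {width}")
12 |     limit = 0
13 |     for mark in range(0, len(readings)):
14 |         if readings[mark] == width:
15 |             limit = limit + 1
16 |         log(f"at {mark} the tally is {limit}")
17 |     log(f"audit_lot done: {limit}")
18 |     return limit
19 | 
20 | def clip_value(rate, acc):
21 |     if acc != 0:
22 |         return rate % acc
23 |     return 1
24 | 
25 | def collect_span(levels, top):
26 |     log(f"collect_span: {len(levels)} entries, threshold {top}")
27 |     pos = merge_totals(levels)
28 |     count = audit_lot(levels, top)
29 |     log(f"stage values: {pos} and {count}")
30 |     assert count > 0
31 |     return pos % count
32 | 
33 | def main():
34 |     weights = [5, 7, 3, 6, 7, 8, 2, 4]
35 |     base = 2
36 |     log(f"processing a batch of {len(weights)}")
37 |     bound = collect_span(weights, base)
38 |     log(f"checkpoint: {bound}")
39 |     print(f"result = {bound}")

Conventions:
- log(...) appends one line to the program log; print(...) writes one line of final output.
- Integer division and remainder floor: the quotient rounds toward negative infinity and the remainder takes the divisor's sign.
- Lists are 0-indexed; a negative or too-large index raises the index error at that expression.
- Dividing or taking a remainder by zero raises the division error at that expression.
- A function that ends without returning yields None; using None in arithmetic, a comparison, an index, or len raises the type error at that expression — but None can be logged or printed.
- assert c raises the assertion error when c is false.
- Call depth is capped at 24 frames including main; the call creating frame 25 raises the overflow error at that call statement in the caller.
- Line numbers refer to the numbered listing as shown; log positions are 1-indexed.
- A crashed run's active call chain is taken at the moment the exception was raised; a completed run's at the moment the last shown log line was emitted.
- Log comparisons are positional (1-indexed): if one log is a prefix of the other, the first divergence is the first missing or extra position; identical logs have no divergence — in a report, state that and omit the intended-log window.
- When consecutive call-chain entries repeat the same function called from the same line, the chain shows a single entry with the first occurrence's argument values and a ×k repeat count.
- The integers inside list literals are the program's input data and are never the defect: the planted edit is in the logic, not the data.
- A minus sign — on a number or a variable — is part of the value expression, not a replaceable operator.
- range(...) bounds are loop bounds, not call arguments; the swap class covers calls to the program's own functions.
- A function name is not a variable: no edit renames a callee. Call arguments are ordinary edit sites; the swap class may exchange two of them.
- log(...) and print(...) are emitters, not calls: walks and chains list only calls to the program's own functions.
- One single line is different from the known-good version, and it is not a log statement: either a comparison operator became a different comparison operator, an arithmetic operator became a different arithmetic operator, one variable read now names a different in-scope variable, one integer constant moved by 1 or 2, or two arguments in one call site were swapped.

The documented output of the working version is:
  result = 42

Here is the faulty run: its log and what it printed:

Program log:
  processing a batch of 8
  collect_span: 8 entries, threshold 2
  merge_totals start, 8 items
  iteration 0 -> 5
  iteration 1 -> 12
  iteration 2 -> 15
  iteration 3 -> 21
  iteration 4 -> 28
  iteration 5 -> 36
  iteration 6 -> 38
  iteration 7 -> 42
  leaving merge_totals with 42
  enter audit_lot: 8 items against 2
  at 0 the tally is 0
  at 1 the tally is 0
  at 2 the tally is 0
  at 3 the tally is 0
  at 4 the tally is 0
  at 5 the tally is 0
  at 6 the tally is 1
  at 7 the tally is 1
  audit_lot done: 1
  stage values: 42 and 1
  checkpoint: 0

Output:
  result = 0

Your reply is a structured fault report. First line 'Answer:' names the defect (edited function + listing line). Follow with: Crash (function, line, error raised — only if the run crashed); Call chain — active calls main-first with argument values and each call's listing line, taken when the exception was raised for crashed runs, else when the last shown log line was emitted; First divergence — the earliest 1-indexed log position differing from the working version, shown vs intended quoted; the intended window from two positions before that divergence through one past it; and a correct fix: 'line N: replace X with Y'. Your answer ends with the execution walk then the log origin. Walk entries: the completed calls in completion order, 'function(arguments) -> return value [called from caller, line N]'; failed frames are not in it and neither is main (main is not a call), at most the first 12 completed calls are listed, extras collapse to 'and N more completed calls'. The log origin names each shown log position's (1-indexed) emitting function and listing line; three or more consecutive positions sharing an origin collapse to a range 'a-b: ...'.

Answer: the defect is in collect_span at line 31.
The tell: At log position 24 the runs split — shown 'checkpoint: 0', but the working version logs 'checkpoint: 42'.
Call chain: main.
First divergence: at position 24 the run shows 'checkpoint: 0' where the working version logs 'checkpoint: 42'.
Intended log window:
  22: audit_lot done: 1
  23: stage values: 42 and 1
  24: checkpoint: 42
Execution walk:
  merge_totals([5, 7, 3, 6, 7, 8, 2, 4]) -> 42  [called from collect_span, line 27]
  audit_lot([5, 7, 3, 6, 7, 8, 2, 4], 2) -> 1  [called from collect_span, line 28]
  collect_span([5, 7, 3, 6, 7, 8, 2, 4], 2) -> 0  [called from main, line 37]
Log origin:
  1 — main, line 36
  2 — collect_span, line 26
  3 — merge_totals, line 2
  4-11 — merge_totals, line 6
  12 — merge_totals, line 7
  13 — audit_lot, line 11
  14-21 — audit_lot, line 16
  22 — audit_lot, line 17
  23 — collect_span, line 29
  24 — main, line 38
A correct fix: line 31: replace `%` with `//`.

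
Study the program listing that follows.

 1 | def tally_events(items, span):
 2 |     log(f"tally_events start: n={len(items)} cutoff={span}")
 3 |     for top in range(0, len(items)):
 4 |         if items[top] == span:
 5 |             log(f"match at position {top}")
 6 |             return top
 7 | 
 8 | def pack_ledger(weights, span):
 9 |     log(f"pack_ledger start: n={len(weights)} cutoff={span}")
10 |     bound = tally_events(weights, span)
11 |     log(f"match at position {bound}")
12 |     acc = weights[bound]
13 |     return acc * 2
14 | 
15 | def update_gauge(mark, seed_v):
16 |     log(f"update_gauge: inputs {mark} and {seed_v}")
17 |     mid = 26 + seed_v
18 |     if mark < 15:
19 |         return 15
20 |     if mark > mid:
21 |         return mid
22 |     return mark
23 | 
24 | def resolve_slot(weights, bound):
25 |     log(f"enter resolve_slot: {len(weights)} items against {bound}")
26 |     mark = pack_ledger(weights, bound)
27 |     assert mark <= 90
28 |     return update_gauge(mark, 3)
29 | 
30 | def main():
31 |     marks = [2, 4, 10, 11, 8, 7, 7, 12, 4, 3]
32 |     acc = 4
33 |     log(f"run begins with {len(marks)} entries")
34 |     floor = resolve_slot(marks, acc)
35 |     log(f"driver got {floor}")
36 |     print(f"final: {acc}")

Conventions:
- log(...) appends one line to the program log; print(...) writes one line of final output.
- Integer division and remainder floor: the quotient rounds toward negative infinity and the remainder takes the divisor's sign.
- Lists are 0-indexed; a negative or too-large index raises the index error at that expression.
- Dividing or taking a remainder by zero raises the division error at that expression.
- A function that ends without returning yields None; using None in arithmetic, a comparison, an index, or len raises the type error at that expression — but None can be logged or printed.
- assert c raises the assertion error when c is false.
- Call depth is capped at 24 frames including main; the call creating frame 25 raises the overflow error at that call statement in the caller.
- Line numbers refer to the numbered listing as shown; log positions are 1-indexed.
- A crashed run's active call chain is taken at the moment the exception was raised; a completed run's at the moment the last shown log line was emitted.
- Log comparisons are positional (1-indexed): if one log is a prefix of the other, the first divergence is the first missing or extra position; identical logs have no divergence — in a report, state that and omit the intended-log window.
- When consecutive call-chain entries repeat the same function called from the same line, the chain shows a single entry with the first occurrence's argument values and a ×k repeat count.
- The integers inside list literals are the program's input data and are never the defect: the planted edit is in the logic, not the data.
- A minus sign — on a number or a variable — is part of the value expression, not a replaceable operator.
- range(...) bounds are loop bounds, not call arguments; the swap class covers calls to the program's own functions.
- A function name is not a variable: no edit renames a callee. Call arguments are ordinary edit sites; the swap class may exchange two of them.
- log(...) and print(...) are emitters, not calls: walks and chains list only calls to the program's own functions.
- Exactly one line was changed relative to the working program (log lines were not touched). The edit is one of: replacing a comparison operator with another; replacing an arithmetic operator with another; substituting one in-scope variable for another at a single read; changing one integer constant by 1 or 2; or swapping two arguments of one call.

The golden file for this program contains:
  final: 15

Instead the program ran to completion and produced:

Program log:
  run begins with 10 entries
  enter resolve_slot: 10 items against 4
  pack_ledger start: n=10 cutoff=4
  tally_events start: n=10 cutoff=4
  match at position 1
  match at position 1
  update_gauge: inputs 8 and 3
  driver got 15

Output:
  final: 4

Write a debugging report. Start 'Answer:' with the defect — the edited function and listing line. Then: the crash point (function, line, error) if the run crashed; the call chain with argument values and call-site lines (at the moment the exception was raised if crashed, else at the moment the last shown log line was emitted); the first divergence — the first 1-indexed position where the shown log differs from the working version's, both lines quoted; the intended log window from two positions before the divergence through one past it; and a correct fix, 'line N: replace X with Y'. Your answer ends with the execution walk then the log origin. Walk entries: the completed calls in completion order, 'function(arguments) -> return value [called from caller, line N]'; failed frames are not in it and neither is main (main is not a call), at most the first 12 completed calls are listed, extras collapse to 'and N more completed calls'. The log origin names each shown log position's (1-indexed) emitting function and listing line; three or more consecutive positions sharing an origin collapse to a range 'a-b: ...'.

Answer: the defect is in main at line 36.
Key observation: The logs agree in full; only the final output differs.
Call chain: main.
First divergence: none — the logs agree in full.
Execution walk:
  tally_events([2, 4, 10, 11, 8, 7, 7, 12, 4, 3], 4) -> 1  [called from pack_ledger, line 10]
  pack_ledger([2, 4, 10, 11, 8, 7, 7, 12, 4, 3], 4) -> 8  [called from resolve_slot, line 26]
  update_gauge(8, 3) -> 15  [called from resolve_slot, line 28]
  resolve_slot([2, 4, 10, 11, 8, 7, 7, 12, 4, 3], 4) -> 15  [called from main, line 34]
Log origins:
  1: from main, line 33
  2: from resolve_slot, line 25
  3: from pack_ledger, line 9
  4: from tally_events, line 2
  5: from tally_events, line 5
  6: from pack_ledger, line 11
  7: from update_gauge, line 16
  8: from main, line 35
A correct fix: line 36: replace `acc` with `floor`.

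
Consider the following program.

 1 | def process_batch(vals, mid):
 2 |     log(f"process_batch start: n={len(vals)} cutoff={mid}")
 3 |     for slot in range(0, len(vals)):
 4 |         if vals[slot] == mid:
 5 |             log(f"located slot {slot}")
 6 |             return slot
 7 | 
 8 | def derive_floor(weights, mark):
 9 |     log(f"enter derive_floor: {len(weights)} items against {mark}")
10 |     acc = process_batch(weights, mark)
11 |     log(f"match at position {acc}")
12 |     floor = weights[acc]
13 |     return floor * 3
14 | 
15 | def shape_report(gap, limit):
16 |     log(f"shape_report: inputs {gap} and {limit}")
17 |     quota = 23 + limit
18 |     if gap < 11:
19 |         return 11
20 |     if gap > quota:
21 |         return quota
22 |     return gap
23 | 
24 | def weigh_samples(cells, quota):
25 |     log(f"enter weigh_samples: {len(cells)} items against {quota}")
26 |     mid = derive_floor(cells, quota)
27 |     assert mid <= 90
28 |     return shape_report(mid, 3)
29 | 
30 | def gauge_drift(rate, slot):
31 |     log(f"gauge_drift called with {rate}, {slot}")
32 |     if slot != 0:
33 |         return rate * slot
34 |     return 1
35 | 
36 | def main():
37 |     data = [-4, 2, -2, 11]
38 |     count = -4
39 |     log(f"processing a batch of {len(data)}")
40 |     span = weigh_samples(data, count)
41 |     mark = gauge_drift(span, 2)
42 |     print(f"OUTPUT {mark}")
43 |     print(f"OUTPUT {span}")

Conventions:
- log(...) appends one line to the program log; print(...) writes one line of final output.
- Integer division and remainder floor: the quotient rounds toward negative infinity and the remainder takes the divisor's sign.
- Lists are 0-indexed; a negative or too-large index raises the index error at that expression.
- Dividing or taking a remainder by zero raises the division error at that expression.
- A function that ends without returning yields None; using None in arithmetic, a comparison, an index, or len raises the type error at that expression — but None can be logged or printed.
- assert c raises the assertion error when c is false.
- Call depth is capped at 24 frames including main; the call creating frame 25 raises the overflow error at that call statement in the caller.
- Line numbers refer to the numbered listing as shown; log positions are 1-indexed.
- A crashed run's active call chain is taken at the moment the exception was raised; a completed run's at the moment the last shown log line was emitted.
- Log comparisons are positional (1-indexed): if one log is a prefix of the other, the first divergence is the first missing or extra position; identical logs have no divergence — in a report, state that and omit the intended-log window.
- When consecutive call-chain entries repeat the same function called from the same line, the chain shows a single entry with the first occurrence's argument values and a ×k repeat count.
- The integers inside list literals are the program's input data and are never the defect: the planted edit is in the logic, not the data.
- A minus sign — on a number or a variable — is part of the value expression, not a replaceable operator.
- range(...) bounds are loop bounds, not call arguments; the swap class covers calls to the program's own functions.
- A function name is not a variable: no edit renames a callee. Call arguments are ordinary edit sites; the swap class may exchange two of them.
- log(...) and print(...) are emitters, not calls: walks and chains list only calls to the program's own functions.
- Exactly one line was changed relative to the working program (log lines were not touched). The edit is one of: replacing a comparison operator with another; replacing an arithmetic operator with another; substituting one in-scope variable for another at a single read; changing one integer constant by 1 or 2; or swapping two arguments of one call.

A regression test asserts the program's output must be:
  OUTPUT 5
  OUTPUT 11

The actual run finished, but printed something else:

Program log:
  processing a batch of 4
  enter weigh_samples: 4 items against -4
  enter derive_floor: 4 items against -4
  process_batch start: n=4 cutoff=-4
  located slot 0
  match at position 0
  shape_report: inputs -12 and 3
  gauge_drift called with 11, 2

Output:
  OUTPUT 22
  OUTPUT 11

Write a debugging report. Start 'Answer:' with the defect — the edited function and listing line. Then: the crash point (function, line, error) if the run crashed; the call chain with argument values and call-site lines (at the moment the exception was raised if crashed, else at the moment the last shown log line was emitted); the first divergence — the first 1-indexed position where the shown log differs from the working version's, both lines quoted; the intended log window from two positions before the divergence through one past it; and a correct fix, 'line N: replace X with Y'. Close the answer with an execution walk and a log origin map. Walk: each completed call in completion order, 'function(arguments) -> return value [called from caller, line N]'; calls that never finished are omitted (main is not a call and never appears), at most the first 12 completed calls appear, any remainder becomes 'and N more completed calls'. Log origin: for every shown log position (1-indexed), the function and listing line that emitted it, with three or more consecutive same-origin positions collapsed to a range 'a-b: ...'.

Answer: the defect is in gauge_drift at line 33.
Key observation: No log line changed; the fault shows up purely in the output.
Call chain: main -> gauge_drift(11, 2) (called at line 41).
First divergence: none (the log streams are identical).
Execution walk:
  process_batch([-4, 2, -2, 11], -4) -> 0  [called from derive_floor, line 10]
  derive_floor([-4, 2, -2, 11], -4) -> -12  [called from weigh_samples, line 26]
  shape_report(-12, 3) -> 11  [called from weigh_samples, line 28]
  weigh_samples([-4, 2, -2, 11], -4) -> 11  [called from main, line 40]
  gauge_drift(11, 2) -> 22  [called from main, line 41]
Log origins:
  1: from main, line 39
  2: from weigh_samples, line 25
  3: from derive_floor, line 9
  4: from process_batch, line 2
  5: from process_batch, line 5
  6: from derive_floor, line 11
  7: from shape_report, line 16
  8: from gauge_drift, line 31
A correct fix: line 33: replace `*` with `//`.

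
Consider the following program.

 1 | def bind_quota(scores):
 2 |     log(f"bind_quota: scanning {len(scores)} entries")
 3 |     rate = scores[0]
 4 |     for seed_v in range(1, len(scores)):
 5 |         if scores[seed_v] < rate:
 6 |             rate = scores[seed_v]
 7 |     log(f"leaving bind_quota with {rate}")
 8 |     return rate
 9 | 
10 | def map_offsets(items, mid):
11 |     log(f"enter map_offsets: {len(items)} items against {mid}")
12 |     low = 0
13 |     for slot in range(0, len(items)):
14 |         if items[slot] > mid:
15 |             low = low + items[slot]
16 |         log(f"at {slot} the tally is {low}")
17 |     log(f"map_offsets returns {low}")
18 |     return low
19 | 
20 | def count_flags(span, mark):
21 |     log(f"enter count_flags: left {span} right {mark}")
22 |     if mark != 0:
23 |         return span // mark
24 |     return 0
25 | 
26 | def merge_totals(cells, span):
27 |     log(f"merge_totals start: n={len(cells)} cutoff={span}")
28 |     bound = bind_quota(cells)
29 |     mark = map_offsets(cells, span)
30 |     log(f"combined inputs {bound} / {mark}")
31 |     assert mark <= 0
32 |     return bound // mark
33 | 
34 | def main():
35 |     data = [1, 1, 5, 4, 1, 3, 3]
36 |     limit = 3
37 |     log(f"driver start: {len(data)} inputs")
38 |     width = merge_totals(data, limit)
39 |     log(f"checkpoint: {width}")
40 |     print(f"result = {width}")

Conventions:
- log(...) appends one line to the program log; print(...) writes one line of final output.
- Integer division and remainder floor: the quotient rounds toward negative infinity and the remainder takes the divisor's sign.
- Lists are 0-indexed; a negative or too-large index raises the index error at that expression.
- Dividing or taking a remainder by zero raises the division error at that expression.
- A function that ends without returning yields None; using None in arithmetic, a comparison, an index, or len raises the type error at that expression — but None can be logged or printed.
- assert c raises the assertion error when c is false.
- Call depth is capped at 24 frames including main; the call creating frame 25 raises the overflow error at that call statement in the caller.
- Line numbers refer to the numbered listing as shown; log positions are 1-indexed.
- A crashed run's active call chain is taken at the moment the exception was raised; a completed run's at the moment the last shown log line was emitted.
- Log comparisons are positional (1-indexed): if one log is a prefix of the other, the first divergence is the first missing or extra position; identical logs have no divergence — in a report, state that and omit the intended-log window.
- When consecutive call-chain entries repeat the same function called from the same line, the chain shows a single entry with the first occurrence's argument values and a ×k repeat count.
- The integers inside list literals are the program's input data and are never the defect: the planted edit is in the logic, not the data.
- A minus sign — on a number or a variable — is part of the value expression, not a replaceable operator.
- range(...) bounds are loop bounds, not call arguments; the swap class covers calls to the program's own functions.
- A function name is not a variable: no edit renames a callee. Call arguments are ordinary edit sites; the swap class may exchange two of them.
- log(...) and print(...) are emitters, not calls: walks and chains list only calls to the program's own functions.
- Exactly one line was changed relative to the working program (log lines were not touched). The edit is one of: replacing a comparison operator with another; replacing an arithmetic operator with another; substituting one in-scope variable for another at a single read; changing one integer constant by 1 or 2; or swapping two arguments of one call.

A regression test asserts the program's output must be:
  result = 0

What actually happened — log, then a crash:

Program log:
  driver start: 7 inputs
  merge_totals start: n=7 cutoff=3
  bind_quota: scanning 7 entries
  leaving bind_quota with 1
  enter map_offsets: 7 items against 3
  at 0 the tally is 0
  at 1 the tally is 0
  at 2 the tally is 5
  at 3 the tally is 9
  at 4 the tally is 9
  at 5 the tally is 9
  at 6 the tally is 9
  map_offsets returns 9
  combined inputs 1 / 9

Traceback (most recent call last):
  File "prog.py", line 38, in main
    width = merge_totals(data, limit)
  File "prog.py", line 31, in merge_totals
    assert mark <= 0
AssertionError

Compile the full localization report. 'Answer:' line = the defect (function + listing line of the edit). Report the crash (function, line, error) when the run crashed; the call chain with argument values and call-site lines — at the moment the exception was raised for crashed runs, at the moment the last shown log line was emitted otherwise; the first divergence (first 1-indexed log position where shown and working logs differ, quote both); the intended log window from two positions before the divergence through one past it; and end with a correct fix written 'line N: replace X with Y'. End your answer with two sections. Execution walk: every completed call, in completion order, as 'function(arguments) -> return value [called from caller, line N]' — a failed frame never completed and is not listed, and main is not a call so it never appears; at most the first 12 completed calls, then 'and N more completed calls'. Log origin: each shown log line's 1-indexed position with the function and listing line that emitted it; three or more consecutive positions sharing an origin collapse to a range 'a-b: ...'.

Answer: the defect is in merge_totals at line 31.
Core observation: After 14 matching log lines the faulty run goes silent, while the working version continues with 'checkpoint: 0'.
Crash: merge_totals, line 31, AssertionError.
Call chain: main -> merge_totals([1, 1, 5, 4, 1, 3, 3], 3) (called at line 38).
First divergence: position 15; the shown log stops at 14 lines while the working version next logs 'checkpoint: 0'.
Intended log window:
  13: map_offsets returns 9
  14: combined inputs 1 / 9
  15: checkpoint: 0
Execution walk:
  bind_quota([1, 1, 5, 4, 1, 3, 3]) -> 1  [called from merge_totals, line 28]
  map_offsets([1, 1, 5, 4, 1, 3, 3], 3) -> 9  [called from merge_totals, line 29]
Log line origins:
  1: logged in main at line 37
  2: logged in merge_totals at line 27
  3: logged in bind_quota at line 2
  4: logged in bind_quota at line 7
  5: logged in map_offsets at line 11
  6-12: logged in map_offsets at line 16
  13: logged in map_offsets at line 17
  14: logged in merge_totals at line 30
A correct fix: line 31: replace `<=` with `>`.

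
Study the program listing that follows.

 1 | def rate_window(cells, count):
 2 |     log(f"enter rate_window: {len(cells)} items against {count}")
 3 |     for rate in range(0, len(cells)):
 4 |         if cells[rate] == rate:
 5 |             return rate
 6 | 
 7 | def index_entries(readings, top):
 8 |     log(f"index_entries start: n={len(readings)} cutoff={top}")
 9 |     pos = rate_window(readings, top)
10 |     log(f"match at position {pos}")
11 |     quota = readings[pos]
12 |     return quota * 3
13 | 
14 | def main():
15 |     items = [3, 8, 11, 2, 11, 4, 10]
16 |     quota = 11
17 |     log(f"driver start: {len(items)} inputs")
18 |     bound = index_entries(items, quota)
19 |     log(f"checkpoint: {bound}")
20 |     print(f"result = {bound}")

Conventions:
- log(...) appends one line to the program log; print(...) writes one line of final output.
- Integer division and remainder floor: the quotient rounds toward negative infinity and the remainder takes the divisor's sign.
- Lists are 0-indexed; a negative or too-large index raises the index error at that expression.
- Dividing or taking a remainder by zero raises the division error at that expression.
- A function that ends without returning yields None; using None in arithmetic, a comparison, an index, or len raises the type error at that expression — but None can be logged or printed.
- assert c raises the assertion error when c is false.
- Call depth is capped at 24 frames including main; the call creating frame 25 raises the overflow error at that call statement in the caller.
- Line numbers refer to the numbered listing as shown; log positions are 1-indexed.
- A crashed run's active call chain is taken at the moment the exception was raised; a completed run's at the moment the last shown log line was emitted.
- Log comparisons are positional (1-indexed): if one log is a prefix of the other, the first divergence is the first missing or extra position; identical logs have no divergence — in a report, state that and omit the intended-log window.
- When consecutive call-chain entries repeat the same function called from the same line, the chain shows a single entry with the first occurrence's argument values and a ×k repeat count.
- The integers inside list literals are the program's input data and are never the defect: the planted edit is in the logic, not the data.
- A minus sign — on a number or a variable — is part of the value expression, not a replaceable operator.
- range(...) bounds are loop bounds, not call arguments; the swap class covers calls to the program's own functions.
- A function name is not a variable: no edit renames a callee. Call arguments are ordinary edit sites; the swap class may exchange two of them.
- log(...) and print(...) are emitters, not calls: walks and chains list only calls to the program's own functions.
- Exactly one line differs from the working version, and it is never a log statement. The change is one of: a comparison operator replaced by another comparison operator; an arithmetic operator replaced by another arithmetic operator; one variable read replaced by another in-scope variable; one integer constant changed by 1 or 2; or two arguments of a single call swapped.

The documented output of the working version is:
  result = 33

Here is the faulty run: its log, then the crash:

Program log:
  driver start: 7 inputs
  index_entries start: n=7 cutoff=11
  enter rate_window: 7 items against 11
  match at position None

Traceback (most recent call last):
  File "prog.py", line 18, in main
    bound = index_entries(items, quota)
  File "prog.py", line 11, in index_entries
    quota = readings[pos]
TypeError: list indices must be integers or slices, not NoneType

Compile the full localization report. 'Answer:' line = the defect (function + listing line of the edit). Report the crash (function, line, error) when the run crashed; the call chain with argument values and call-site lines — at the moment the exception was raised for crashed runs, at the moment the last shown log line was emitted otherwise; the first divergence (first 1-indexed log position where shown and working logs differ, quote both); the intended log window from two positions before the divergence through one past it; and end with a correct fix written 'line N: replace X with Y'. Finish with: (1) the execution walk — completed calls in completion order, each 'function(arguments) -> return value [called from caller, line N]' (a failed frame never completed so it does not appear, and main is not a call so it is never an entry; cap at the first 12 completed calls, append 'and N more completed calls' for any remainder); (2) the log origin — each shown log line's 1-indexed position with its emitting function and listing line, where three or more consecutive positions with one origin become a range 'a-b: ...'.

Answer: the defect is in rate_window at line 4.
Core observation: Position 4 is the first bad log line: 'match at position None' should read 'match at position 2'.
Crash: index_entries, line 11, TypeError.
Call chain: main -> index_entries([3, 8, 11, 2, 11, 4, 10], 11) (called at line 18).
First divergence: position 4; shown 'match at position None' vs intended 'match at position 2'.
Intended log window:
  2: index_entries start: n=7 cutoff=11
  3: enter rate_window: 7 items against 11
  4: match at position 2
  5: checkpoint: 33
Execution walk:
  rate_window([3, 8, 11, 2, 11, 4, 10], 11) -> None  [called from index_entries, line 9]
Log origins:
  1 — main, line 17
  2 — index_entries, line 8
  3 — rate_window, line 2
  4 — index_entries, line 10
A correct fix: line 4: replace `cells[rate] == rate` with `cells[rate] == count`.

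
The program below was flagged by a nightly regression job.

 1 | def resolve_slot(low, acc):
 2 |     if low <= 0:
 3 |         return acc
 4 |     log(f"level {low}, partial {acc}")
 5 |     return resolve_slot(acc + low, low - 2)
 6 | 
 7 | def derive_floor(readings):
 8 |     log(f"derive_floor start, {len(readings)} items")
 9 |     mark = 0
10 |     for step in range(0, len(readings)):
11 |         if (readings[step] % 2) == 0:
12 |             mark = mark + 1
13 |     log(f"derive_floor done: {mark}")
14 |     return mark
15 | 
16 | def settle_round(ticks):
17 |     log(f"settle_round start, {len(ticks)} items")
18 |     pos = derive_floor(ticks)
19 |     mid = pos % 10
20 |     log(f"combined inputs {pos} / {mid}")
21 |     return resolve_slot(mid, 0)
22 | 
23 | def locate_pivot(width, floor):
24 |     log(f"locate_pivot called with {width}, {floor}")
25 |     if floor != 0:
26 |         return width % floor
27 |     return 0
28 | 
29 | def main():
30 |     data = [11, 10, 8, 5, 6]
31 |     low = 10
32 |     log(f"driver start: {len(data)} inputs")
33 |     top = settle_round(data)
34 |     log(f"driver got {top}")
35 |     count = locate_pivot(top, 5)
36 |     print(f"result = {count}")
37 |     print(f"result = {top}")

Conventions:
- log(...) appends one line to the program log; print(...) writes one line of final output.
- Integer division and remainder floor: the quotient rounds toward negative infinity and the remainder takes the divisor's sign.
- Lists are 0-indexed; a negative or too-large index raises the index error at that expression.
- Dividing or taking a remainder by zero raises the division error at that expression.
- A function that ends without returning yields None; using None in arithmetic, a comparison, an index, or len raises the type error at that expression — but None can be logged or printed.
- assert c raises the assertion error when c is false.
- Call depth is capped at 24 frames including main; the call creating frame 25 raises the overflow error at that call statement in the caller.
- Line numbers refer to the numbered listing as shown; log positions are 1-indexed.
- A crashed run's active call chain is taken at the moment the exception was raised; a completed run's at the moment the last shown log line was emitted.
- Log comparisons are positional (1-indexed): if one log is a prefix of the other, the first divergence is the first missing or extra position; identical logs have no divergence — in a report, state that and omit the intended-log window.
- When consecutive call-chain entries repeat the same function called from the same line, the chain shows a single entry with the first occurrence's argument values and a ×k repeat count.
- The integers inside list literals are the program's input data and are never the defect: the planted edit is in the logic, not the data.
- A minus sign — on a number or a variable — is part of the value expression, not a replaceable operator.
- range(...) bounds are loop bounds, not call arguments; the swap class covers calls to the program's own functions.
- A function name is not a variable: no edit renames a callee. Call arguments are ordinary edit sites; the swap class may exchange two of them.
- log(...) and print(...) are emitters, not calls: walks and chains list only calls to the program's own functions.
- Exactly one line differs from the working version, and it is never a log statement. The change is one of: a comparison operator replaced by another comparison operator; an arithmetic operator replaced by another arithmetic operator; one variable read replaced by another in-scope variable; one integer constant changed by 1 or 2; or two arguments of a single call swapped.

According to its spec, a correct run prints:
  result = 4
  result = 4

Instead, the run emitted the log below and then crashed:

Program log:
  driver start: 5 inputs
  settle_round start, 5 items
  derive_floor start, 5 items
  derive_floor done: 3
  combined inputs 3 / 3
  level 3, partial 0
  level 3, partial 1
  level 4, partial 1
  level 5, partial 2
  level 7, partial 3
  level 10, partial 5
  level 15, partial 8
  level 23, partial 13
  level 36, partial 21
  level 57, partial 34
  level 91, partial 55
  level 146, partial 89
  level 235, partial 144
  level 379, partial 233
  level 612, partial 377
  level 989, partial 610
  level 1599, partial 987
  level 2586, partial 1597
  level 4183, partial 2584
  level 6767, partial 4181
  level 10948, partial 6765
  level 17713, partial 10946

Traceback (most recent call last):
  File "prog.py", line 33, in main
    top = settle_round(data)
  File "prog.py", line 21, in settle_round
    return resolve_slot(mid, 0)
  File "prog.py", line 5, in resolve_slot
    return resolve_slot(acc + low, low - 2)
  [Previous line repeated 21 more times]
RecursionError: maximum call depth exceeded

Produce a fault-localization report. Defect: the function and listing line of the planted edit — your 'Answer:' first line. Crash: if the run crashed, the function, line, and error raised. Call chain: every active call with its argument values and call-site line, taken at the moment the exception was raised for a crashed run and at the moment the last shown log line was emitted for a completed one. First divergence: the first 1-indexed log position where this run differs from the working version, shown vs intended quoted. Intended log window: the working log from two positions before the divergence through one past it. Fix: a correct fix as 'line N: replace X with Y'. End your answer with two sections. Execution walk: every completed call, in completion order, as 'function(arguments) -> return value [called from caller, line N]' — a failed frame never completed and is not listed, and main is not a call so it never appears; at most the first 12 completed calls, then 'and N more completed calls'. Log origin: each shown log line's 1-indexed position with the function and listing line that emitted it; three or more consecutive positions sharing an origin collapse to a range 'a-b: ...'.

Answer: the defect is in resolve_slot at line 5.
Key fact: At log position 7 the runs split — shown 'level 3, partial 1', but the working version logs 'level 1, partial 3'.
Crash: resolve_slot, line 5, RecursionError.
Call chain: main -> settle_round([11, 10, 8, 5, 6]) (called at line 33) -> resolve_slot(3, 0) (called at line 21) -> resolve_slot(3, 1) (called at line 5) ×21.
First divergence: position 7 — the shown line 'level 3, partial 1' should read 'level 1, partial 3'.
Intended log window:
  5: combined inputs 3 / 3
  6: level 3, partial 0
  7: level 1, partial 3
  8: driver got 4
Execution walk:
  derive_floor([11, 10, 8, 5, 6]) -> 3  [called from settle_round, line 18]
Log origins:
  1: from main, line 32
  2: from settle_round, line 17
  3: from derive_floor, line 8
  4: from derive_floor, line 13
  5: from settle_round, line 20
  6-27: from resolve_slot, line 4
A correct fix: line 5: replace `resolve_slot(acc + low, low - 2)` with `resolve_slot(low - 2, acc + low)`.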